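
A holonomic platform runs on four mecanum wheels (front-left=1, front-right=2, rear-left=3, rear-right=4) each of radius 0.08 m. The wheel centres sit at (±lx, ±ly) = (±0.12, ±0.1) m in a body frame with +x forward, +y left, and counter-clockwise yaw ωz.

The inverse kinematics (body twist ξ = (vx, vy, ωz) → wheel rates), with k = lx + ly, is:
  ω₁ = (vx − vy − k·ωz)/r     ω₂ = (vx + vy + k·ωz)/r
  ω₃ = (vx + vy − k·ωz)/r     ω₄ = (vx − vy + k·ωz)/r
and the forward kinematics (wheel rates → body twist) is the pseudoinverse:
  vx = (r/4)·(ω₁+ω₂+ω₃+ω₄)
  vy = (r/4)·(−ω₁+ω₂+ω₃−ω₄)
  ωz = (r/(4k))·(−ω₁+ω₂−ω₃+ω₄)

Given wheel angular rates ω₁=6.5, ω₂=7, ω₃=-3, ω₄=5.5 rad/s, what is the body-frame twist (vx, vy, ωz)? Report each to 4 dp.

(0.3200, -0.1600, 0.8182)

k = lx + ly = 0.12 + 0.1 = 0.2200
ω₁+ω₂+ω₃+ω₄ = 16.0000  →  vx = (0.08/4)·16.0000 = 0.3200
−ω₁+ω₂+ω₃−ω₄ = -8.0000  →  vy = (0.08/4)·-8.0000 = -0.1600
−ω₁+ω₂−ω₃+ω₄ = 9.0000  →  ωz = (0.08/0.8800)·9.0000 = 0.8182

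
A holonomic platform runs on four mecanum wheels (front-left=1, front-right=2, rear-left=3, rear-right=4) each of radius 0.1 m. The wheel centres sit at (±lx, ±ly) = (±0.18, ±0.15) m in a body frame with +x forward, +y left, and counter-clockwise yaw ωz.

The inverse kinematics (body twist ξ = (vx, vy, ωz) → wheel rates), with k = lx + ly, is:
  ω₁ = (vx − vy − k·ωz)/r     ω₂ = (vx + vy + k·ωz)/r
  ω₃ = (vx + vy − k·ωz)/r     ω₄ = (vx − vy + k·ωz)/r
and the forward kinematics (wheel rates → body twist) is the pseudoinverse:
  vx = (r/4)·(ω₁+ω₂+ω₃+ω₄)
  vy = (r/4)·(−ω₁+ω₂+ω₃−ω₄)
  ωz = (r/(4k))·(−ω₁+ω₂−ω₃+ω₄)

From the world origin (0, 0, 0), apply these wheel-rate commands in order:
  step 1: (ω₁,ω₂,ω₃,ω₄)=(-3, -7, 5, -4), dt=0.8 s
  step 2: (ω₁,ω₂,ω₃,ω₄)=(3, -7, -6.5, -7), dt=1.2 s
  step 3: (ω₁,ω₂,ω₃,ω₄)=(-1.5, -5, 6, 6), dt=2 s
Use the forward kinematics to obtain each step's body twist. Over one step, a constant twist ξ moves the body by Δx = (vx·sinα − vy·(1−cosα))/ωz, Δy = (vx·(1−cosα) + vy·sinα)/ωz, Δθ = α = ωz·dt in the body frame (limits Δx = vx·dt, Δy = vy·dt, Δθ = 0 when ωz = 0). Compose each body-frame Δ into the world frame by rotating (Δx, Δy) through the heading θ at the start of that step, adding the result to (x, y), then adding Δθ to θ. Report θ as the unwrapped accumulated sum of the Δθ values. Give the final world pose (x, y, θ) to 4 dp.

(-0.8099, 0.3835, -2.2727)

step 1: ξ=(vx,vy,ωz)=(-0.2250, 0.1250, -0.9848), dt=0.8 → body Δ=(-0.1245, 0.1573, -0.7879) → world pose (-0.1245, 0.1573, -0.7879)
step 2: ξ=(vx,vy,ωz)=(-0.4375, -0.2375, -0.7955), dt=1.2 → body Δ=(-0.5748, -0.0115, -0.9545) → world pose (-0.5382, 0.5566, -1.7424)
step 3: ξ=(vx,vy,ωz)=(0.1375, -0.0875, -0.2652), dt=2.0 → body Δ=(0.2170, -0.2381, -0.5303) → world pose (-0.8099, 0.3835, -2.2727)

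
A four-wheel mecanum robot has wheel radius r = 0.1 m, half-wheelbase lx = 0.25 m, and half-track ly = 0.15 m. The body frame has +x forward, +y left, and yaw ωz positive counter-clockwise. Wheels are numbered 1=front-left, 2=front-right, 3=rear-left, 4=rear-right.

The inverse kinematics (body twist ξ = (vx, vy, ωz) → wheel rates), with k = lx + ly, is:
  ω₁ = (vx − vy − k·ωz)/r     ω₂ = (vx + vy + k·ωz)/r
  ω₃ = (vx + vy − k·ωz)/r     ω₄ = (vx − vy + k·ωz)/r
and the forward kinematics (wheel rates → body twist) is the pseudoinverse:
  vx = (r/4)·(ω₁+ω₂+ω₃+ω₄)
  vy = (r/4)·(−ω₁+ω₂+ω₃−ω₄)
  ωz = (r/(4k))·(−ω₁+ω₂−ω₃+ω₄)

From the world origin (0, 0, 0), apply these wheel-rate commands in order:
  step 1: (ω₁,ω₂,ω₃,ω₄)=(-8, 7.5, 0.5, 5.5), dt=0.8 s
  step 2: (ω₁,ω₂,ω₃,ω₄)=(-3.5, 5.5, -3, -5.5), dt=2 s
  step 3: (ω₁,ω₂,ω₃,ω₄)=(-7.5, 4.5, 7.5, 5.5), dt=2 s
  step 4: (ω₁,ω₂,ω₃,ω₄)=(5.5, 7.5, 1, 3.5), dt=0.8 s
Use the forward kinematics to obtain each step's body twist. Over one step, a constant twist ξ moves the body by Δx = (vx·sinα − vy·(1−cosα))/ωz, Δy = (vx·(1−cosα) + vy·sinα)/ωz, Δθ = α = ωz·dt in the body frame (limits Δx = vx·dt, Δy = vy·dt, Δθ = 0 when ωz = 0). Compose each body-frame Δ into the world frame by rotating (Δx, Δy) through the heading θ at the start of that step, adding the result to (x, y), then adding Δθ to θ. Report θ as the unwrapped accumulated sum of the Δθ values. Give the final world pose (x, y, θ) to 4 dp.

(-1.7297, -0.2349, 3.3125)

step 1: ξ=(vx,vy,ωz)=(0.1375, 0.2625, 1.2812), dt=0.8 → body Δ=(-0.0068, 0.2267, 1.0250) → world pose (-0.0068, 0.2267, 1.0250)
step 2: ξ=(vx,vy,ωz)=(-0.1625, 0.2875, 0.4062), dt=2.0 → body Δ=(-0.5114, 0.3889, 0.8125) → world pose (-0.6046, -0.0085, 1.8375)
step 3: ξ=(vx,vy,ωz)=(0.2500, 0.3500, 0.6250), dt=2.0 → body Δ=(-0.0038, 0.8053, 1.2500) → world pose (-1.3805, -0.2245, 3.0875)
step 4: ξ=(vx,vy,ωz)=(0.4375, -0.0125, 0.2812), dt=0.8 → body Δ=(0.3482, 0.0293, 0.2250) → world pose (-1.7297, -0.2349, 3.3125)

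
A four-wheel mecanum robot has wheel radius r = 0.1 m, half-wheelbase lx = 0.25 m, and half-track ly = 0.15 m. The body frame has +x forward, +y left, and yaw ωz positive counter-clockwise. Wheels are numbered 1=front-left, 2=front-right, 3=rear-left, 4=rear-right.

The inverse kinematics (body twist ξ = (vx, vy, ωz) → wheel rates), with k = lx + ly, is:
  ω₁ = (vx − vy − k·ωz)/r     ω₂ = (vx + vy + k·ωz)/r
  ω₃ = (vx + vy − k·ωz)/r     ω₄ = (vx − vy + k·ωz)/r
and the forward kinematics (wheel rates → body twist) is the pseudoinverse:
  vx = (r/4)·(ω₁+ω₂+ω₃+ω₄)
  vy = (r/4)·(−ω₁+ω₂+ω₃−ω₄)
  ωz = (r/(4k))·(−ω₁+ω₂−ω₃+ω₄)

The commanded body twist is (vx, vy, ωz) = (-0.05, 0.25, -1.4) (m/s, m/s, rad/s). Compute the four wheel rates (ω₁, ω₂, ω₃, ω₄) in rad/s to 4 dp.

(2.6000, -3.6000, 7.6000, -8.6000)

k = lx + ly = 0.25 + 0.15 = 0.4000;  k·ωz = 0.4000·-1.4 = -0.5600
ω₁ (FL) = (vx − vy − k·ωz)/r = 0.2600/0.1 = 2.6000
ω₂ (FR) = (vx + vy + k·ωz)/r = -0.3600/0.1 = -3.6000
ω₃ (RL) = (vx + vy − k·ωz)/r = 0.7600/0.1 = 7.6000
ω₄ (RR) = (vx − vy + k·ωz)/r = -0.8600/0.1 = -8.6000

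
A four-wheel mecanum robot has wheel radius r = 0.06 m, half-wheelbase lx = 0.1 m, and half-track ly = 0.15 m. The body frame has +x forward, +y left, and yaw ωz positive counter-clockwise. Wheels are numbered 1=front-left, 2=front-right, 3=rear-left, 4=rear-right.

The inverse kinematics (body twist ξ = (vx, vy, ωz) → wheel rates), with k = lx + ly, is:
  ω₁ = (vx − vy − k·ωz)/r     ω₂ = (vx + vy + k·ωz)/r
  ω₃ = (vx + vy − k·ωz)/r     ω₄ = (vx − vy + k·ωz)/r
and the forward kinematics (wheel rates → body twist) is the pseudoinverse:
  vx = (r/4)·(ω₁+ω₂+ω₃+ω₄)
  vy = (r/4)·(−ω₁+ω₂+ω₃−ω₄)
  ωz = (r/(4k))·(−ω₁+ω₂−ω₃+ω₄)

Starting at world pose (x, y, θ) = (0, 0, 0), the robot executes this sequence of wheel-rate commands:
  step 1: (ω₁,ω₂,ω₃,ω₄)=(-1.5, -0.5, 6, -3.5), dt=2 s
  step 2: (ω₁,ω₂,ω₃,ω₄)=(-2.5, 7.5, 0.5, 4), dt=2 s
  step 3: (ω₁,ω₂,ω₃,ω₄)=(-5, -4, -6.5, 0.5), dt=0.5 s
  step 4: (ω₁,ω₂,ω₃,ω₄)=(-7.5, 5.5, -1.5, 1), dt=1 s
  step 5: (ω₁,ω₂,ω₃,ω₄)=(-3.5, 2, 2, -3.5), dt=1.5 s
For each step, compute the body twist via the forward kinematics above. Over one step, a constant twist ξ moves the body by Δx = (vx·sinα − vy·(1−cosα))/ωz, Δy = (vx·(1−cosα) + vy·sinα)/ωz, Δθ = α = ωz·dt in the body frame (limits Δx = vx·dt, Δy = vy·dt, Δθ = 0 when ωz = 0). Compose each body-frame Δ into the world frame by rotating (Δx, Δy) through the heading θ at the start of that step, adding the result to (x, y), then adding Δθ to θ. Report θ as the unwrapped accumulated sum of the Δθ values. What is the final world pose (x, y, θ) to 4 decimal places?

step 1: ξ=(vx,vy,ωz)=(0.0075, 0.1575, -0.5100), dt=2.0 → body Δ=(0.1597, 0.2561, -1.0200) → world pose (0.1597, 0.2561, -1.0200)
step 2: ξ=(vx,vy,ωz)=(0.1425, 0.0975, 0.8100), dt=2.0 → body Δ=(0.0494, 0.3048, 1.6200) → world pose (0.4453, 0.3736, 0.6000)
step 3: ξ=(vx,vy,ωz)=(-0.2250, -0.0900, 0.4800), dt=0.5 → body Δ=(-0.1060, -0.0580, 0.2400) → world pose (0.3905, 0.2658, 0.8400)
step 4: ξ=(vx,vy,ωz)=(-0.0375, 0.1575, 0.9300), dt=1.0 → body Δ=(-0.1004, 0.1195, 0.9300) → world pose (0.2345, 0.2708, 1.7700)
step 5: ξ=(vx,vy,ωz)=(-0.0450, 0.1650, 0.0000), dt=1.5 → body Δ=(-0.0675, 0.2475, 0.0000) → world pose (0.0052, 0.1557, 1.7700)

(0.0052, 0.1557, 1.7700)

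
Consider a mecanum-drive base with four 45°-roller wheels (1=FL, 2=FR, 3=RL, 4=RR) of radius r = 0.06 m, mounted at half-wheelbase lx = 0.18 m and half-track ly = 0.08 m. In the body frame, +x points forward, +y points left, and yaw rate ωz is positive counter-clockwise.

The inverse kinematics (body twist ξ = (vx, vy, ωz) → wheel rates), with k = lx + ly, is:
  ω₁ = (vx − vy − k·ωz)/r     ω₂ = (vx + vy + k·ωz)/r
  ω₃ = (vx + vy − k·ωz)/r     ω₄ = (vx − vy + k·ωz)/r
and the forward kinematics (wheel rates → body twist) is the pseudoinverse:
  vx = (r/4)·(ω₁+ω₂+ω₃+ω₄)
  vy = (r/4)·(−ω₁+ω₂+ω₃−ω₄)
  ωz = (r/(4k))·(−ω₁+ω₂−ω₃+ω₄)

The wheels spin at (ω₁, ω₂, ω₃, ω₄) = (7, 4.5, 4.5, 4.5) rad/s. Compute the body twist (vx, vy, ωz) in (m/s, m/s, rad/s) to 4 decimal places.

(0.3075, -0.0375, -0.1442)

k = lx + ly = 0.18 + 0.08 = 0.2600
ω₁+ω₂+ω₃+ω₄ = 20.5000  →  vx = (0.06/4)·20.5000 = 0.3075
−ω₁+ω₂+ω₃−ω₄ = -2.5000  →  vy = (0.06/4)·-2.5000 = -0.0375
−ω₁+ω₂−ω₃+ω₄ = -2.5000  →  ωz = (0.06/1.0400)·-2.5000 = -0.1442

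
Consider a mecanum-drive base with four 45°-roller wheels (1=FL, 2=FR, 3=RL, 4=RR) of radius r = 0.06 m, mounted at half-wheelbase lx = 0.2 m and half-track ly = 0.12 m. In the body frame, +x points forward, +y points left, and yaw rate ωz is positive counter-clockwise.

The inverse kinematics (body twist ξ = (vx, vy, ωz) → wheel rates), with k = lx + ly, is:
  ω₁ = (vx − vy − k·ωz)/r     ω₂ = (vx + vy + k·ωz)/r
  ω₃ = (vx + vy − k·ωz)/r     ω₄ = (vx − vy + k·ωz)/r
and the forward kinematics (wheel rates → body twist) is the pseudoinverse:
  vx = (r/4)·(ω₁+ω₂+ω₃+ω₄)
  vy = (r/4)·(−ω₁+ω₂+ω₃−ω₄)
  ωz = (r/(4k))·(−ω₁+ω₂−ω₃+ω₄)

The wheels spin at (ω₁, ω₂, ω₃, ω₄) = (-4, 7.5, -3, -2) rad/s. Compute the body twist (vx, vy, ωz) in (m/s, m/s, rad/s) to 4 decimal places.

(-0.0225, 0.1575, 0.5859)

k = lx + ly = 0.2 + 0.12 = 0.3200
ω₁+ω₂+ω₃+ω₄ = -1.5000  →  vx = (0.06/4)·-1.5000 = -0.0225
−ω₁+ω₂+ω₃−ω₄ = 10.5000  →  vy = (0.06/4)·10.5000 = 0.1575
−ω₁+ω₂−ω₃+ω₄ = 12.5000  →  ωz = (0.06/1.2800)·12.5000 = 0.5859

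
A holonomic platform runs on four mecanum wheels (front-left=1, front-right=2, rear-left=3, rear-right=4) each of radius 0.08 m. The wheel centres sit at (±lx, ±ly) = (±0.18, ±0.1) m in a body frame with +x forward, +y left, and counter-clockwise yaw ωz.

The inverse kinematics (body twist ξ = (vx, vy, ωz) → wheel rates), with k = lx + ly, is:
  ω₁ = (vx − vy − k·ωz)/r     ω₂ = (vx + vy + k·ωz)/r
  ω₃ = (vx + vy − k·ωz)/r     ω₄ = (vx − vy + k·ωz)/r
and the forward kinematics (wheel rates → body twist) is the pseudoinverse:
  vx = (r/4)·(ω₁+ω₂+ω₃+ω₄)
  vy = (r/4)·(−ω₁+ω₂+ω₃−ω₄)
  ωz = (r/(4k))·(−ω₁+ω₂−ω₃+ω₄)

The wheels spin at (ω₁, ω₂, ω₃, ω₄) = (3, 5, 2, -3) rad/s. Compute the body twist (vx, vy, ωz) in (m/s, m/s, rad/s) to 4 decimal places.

(0.1400, 0.1400, -0.2143)

k = lx + ly = 0.18 + 0.1 = 0.2800
ω₁+ω₂+ω₃+ω₄ = 7.0000  →  vx = (0.08/4)·7.0000 = 0.1400
−ω₁+ω₂+ω₃−ω₄ = 7.0000  →  vy = (0.08/4)·7.0000 = 0.1400
−ω₁+ω₂−ω₃+ω₄ = -3.0000  →  ωz = (0.08/1.1200)·-3.0000 = -0.2143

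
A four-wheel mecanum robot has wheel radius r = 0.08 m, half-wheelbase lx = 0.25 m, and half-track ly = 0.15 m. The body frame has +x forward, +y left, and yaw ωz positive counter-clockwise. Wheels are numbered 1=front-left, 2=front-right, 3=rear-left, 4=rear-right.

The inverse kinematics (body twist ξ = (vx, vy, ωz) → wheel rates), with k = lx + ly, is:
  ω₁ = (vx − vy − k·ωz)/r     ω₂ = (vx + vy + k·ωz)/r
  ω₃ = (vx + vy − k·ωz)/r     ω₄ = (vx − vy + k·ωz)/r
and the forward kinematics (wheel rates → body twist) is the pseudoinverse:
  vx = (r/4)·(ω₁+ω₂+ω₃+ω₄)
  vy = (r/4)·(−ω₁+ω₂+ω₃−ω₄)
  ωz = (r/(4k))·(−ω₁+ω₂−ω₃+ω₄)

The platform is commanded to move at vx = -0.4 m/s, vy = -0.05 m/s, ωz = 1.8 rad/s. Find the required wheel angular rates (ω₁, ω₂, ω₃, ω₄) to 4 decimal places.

k = lx + ly = 0.25 + 0.15 = 0.4000;  k·ωz = 0.4000·1.8 = 0.7200
ω₁ (FL) = (vx − vy − k·ωz)/r = -1.0700/0.08 = -13.3750
ω₂ (FR) = (vx + vy + k·ωz)/r = 0.2700/0.08 = 3.3750
ω₃ (RL) = (vx + vy − k·ωz)/r = -1.1700/0.08 = -14.6250
ω₄ (RR) = (vx − vy + k·ωz)/r = 0.3700/0.08 = 4.6250

(-13.3750, 3.3750, -14.6250, 4.6250)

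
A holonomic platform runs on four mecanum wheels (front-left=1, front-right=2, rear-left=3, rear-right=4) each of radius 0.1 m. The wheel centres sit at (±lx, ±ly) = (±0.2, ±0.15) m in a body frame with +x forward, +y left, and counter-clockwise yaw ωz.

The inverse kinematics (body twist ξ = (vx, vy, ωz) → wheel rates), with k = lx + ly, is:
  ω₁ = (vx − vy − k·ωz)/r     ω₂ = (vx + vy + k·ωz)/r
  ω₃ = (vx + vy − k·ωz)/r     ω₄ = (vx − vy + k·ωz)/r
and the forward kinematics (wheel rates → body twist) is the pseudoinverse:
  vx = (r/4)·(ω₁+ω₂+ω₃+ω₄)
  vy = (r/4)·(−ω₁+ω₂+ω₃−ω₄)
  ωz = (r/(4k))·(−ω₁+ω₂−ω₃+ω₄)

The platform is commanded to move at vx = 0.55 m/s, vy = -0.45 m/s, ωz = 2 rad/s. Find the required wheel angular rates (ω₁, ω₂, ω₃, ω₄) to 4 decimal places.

(3.0000, 8.0000, -6.0000, 17.0000)

k = lx + ly = 0.2 + 0.15 = 0.3500;  k·ωz = 0.3500·2 = 0.7000
ω₁ (FL) = (vx − vy − k·ωz)/r = 0.3000/0.1 = 3.0000
ω₂ (FR) = (vx + vy + k·ωz)/r = 0.8000/0.1 = 8.0000
ω₃ (RL) = (vx + vy − k·ωz)/r = -0.6000/0.1 = -6.0000
ω₄ (RR) = (vx − vy + k·ωz)/r = 1.7000/0.1 = 17.0000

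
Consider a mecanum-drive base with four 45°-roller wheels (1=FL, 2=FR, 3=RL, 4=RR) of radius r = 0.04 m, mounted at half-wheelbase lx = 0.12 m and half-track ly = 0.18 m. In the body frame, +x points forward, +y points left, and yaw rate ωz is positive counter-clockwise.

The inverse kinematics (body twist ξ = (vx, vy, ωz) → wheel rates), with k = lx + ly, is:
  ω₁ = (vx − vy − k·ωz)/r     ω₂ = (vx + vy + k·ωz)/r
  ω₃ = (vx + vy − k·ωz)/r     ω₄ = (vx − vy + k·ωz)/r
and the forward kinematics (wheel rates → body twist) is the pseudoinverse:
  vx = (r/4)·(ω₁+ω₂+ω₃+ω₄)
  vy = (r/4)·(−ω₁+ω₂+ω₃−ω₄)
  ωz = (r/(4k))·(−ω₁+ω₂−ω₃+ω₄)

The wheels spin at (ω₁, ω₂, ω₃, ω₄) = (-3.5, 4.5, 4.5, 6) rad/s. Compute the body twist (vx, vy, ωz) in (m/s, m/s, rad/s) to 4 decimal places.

k = lx + ly = 0.12 + 0.18 = 0.3000
ω₁+ω₂+ω₃+ω₄ = 11.5000  →  vx = (0.04/4)·11.5000 = 0.1150
−ω₁+ω₂+ω₃−ω₄ = 6.5000  →  vy = (0.04/4)·6.5000 = 0.0650
−ω₁+ω₂−ω₃+ω₄ = 9.5000  →  ωz = (0.04/1.2000)·9.5000 = 0.3167

(0.1150, 0.0650, 0.3167)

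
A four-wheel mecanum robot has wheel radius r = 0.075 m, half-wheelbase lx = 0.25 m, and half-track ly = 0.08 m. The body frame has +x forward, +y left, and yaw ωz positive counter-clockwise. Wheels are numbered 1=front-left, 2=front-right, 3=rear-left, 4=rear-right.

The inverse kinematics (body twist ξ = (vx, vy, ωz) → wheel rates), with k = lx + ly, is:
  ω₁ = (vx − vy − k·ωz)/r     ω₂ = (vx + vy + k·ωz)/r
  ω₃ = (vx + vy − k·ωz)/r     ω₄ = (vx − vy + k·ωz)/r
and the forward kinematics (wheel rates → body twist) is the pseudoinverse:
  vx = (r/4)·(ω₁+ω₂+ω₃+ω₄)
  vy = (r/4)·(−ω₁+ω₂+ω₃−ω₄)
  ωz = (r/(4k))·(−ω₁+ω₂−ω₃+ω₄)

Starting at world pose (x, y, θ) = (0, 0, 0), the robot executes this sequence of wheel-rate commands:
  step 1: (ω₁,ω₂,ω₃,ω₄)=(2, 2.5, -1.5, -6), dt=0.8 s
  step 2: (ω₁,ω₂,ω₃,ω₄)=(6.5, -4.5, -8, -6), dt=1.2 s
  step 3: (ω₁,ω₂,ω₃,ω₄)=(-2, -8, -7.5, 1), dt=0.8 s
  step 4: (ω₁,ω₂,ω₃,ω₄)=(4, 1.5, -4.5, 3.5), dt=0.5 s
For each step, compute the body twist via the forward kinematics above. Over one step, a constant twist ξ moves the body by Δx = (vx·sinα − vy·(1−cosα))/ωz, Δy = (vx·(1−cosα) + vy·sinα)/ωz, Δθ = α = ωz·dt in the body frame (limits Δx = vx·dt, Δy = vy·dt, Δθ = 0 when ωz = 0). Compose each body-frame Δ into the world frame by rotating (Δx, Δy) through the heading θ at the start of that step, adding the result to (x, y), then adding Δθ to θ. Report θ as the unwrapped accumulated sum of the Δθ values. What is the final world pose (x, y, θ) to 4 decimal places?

step 1: ξ=(vx,vy,ωz)=(-0.0562, 0.0938, -0.2273), dt=0.8 → body Δ=(-0.0380, 0.0787, -0.1818) → world pose (-0.0380, 0.0787, -0.1818)
step 2: ξ=(vx,vy,ωz)=(-0.2250, -0.2437, -0.5114), dt=1.2 → body Δ=(-0.3403, -0.1942, -0.6136) → world pose (-0.4078, -0.0508, -0.7955)
step 3: ξ=(vx,vy,ωz)=(-0.3094, -0.2719, 0.1420), dt=0.8 → body Δ=(-0.2346, -0.2311, 0.1136) → world pose (-0.7371, -0.0450, -0.6818)
step 4: ξ=(vx,vy,ωz)=(0.0844, -0.1969, 0.3125), dt=0.5 → body Δ=(0.0497, -0.0947, 0.1562) → world pose (-0.7582, -0.1499, -0.5256)

(-0.7582, -0.1499, -0.5256)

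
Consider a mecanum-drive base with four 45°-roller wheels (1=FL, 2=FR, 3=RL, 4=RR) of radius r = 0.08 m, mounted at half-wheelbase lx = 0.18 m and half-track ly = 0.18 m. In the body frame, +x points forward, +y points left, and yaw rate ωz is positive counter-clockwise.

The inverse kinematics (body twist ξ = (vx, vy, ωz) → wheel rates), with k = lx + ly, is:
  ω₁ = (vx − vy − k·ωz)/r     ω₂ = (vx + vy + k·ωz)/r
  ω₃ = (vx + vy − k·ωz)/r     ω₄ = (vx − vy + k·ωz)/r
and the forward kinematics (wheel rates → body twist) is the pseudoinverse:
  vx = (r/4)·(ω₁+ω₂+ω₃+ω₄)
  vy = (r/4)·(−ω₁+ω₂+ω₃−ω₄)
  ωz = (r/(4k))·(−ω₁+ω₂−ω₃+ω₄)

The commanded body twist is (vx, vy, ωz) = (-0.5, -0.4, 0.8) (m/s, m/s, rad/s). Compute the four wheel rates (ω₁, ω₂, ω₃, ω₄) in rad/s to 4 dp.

k = lx + ly = 0.18 + 0.18 = 0.3600;  k·ωz = 0.3600·0.8 = 0.2880
ω₁ (FL) = (vx − vy − k·ωz)/r = -0.3880/0.08 = -4.8500
ω₂ (FR) = (vx + vy + k·ωz)/r = -0.6120/0.08 = -7.6500
ω₃ (RL) = (vx + vy − k·ωz)/r = -1.1880/0.08 = -14.8500
ω₄ (RR) = (vx − vy + k·ωz)/r = 0.1880/0.08 = 2.3500

(-4.8500, -7.6500, -14.8500, 2.3500)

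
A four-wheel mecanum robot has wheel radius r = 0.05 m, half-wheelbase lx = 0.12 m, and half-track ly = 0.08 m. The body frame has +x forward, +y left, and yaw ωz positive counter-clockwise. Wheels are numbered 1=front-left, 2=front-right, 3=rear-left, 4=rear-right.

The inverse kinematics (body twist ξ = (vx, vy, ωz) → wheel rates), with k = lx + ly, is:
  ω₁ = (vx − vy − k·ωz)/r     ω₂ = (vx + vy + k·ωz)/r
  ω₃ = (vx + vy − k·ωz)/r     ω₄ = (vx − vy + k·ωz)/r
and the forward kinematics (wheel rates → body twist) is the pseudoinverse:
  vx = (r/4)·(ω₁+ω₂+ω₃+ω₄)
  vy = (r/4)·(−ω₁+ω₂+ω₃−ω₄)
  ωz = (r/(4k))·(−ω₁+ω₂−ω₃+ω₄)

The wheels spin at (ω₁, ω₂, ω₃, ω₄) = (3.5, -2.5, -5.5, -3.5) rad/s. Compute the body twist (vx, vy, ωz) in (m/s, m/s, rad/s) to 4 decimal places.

k = lx + ly = 0.12 + 0.08 = 0.2000
ω₁+ω₂+ω₃+ω₄ = -8.0000  →  vx = (0.05/4)·-8.0000 = -0.1000
−ω₁+ω₂+ω₃−ω₄ = -8.0000  →  vy = (0.05/4)·-8.0000 = -0.1000
−ω₁+ω₂−ω₃+ω₄ = -4.0000  →  ωz = (0.05/0.8000)·-4.0000 = -0.2500

(-0.1000, -0.1000, -0.2500)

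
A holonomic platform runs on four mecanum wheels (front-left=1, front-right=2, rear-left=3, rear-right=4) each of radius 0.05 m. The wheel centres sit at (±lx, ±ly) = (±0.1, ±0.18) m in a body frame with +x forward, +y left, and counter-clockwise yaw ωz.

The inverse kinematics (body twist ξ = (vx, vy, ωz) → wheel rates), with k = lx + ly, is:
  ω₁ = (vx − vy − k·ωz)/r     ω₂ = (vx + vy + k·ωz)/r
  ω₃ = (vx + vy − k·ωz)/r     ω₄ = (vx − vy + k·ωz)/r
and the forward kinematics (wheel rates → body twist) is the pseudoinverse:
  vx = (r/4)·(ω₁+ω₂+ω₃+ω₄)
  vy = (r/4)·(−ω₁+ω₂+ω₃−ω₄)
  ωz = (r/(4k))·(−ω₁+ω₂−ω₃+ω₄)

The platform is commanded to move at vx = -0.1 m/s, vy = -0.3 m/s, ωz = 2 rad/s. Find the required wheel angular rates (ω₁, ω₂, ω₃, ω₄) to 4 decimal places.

k = lx + ly = 0.1 + 0.18 = 0.2800;  k·ωz = 0.2800·2 = 0.5600
ω₁ (FL) = (vx − vy − k·ωz)/r = -0.3600/0.05 = -7.2000
ω₂ (FR) = (vx + vy + k·ωz)/r = 0.1600/0.05 = 3.2000
ω₃ (RL) = (vx + vy − k·ωz)/r = -0.9600/0.05 = -19.2000
ω₄ (RR) = (vx − vy + k·ωz)/r = 0.7600/0.05 = 15.2000

(-7.2000, 3.2000, -19.2000, 15.2000)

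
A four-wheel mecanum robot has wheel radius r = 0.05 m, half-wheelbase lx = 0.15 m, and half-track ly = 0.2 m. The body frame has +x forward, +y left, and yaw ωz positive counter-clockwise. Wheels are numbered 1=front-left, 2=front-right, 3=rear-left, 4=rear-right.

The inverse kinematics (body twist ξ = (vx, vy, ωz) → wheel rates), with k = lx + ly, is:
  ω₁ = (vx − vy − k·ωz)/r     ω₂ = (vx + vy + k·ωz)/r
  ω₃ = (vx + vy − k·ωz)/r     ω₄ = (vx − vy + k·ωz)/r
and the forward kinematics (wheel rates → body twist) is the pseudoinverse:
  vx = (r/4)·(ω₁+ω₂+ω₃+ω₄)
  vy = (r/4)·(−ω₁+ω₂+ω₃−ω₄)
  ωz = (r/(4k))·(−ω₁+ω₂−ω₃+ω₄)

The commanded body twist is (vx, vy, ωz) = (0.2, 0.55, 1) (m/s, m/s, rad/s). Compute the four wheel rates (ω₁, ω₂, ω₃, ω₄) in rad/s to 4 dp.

(-14.0000, 22.0000, 8.0000, 0.0000)

k = lx + ly = 0.15 + 0.2 = 0.3500;  k·ωz = 0.3500·1 = 0.3500
ω₁ (FL) = (vx − vy − k·ωz)/r = -0.7000/0.05 = -14.0000
ω₂ (FR) = (vx + vy + k·ωz)/r = 1.1000/0.05 = 22.0000
ω₃ (RL) = (vx + vy − k·ωz)/r = 0.4000/0.05 = 8.0000
ω₄ (RR) = (vx − vy + k·ωz)/r = 0.0000/0.05 = 0.0000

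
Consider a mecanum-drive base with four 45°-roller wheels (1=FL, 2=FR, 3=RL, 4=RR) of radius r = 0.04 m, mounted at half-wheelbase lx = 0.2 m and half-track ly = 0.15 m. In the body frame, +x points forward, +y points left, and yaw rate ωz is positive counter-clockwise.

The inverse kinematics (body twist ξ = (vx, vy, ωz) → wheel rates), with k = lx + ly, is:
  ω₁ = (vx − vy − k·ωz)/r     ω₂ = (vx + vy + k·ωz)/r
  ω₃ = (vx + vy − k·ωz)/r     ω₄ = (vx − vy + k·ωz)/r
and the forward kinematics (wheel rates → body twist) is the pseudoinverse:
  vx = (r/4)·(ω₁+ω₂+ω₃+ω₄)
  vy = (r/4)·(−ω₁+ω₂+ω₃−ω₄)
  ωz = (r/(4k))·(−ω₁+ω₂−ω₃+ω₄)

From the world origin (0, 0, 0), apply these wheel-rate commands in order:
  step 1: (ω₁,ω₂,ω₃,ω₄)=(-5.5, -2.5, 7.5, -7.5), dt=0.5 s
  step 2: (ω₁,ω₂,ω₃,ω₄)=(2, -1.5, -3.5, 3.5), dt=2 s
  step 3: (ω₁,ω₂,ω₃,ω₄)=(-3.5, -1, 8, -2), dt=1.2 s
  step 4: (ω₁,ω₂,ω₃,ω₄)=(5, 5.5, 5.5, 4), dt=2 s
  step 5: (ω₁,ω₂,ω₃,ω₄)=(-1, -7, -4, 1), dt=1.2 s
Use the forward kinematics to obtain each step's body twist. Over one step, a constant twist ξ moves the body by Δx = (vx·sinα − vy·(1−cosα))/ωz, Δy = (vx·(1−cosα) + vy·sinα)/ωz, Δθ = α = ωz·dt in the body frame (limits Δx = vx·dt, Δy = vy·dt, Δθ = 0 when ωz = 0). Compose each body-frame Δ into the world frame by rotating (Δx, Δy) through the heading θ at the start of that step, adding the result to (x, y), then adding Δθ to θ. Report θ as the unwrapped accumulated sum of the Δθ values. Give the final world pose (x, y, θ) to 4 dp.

step 1: ξ=(vx,vy,ωz)=(-0.0800, 0.1800, -0.3429), dt=0.5 → body Δ=(-0.0321, 0.0930, -0.1714) → world pose (-0.0321, 0.0930, -0.1714)
step 2: ξ=(vx,vy,ωz)=(0.0050, -0.1050, 0.1000), dt=2.0 → body Δ=(0.0309, -0.2076, 0.2000) → world pose (-0.0371, -0.1168, 0.0286)
step 3: ξ=(vx,vy,ωz)=(0.0150, 0.1250, -0.2143), dt=1.2 → body Δ=(0.0370, 0.1461, -0.2571) → world pose (-0.0043, 0.0302, -0.2286)
step 4: ξ=(vx,vy,ωz)=(0.2000, 0.0200, -0.0286), dt=2.0 → body Δ=(0.4009, 0.0286, -0.0571) → world pose (0.3926, -0.0328, -0.2857)
step 5: ξ=(vx,vy,ωz)=(-0.1100, -0.1100, -0.0286), dt=1.2 → body Δ=(-0.1342, -0.1297, -0.0343) → world pose (0.2273, -0.1195, -0.3200)

(0.2273, -0.1195, -0.3200)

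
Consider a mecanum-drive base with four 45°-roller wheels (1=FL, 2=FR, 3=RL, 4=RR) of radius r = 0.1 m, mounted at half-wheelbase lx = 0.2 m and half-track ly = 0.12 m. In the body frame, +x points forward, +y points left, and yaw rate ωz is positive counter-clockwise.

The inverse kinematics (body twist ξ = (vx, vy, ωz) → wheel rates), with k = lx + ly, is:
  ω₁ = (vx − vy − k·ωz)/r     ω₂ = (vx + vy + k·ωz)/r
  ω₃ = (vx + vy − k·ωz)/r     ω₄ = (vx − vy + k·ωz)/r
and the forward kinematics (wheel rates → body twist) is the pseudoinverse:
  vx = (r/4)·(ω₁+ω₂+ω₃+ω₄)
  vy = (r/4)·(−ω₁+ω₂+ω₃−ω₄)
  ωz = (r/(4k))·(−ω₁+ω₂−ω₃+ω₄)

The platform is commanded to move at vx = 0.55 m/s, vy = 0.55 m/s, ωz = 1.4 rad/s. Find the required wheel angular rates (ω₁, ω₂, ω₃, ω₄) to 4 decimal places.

k = lx + ly = 0.2 + 0.12 = 0.3200;  k·ωz = 0.3200·1.4 = 0.4480
ω₁ (FL) = (vx − vy − k·ωz)/r = -0.4480/0.1 = -4.4800
ω₂ (FR) = (vx + vy + k·ωz)/r = 1.5480/0.1 = 15.4800
ω₃ (RL) = (vx + vy − k·ωz)/r = 0.6520/0.1 = 6.5200
ω₄ (RR) = (vx − vy + k·ωz)/r = 0.4480/0.1 = 4.4800

(-4.4800, 15.4800, 6.5200, 4.4800)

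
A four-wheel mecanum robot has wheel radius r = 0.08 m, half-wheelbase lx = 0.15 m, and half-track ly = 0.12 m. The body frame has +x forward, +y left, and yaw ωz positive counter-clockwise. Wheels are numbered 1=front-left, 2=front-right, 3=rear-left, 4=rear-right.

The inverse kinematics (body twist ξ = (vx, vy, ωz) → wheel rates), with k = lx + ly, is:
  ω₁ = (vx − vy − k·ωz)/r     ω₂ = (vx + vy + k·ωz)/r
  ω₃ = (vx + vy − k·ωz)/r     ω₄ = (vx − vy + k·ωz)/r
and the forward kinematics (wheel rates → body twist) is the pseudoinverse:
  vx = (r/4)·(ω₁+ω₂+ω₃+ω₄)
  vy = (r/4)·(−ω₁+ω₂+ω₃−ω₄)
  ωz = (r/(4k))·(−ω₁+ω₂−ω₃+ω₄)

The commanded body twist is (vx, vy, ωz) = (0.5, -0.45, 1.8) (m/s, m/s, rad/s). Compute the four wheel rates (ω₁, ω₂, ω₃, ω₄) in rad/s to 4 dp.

(5.8000, 6.7000, -5.4500, 17.9500)

k = lx + ly = 0.15 + 0.12 = 0.2700;  k·ωz = 0.2700·1.8 = 0.4860
ω₁ (FL) = (vx − vy − k·ωz)/r = 0.4640/0.08 = 5.8000
ω₂ (FR) = (vx + vy + k·ωz)/r = 0.5360/0.08 = 6.7000
ω₃ (RL) = (vx + vy − k·ωz)/r = -0.4360/0.08 = -5.4500
ω₄ (RR) = (vx − vy + k·ωz)/r = 1.4360/0.08 = 17.9500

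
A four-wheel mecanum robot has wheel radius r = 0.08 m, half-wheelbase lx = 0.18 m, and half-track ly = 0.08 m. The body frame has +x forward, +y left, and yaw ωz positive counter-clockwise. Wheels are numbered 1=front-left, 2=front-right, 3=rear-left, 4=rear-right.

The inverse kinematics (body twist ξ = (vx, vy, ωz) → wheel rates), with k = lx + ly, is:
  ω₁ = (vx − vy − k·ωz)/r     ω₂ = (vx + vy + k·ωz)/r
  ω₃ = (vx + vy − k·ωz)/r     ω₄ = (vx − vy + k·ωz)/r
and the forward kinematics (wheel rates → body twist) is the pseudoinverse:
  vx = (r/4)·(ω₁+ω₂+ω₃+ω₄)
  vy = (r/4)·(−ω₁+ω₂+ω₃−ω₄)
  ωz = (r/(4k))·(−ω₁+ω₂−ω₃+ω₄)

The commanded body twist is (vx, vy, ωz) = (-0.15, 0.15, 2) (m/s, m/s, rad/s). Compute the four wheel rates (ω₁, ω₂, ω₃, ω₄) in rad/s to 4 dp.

k = lx + ly = 0.18 + 0.08 = 0.2600;  k·ωz = 0.2600·2 = 0.5200
ω₁ (FL) = (vx − vy − k·ωz)/r = -0.8200/0.08 = -10.2500
ω₂ (FR) = (vx + vy + k·ωz)/r = 0.5200/0.08 = 6.5000
ω₃ (RL) = (vx + vy − k·ωz)/r = -0.5200/0.08 = -6.5000
ω₄ (RR) = (vx − vy + k·ωz)/r = 0.2200/0.08 = 2.7500

(-10.2500, 6.5000, -6.5000, 2.7500)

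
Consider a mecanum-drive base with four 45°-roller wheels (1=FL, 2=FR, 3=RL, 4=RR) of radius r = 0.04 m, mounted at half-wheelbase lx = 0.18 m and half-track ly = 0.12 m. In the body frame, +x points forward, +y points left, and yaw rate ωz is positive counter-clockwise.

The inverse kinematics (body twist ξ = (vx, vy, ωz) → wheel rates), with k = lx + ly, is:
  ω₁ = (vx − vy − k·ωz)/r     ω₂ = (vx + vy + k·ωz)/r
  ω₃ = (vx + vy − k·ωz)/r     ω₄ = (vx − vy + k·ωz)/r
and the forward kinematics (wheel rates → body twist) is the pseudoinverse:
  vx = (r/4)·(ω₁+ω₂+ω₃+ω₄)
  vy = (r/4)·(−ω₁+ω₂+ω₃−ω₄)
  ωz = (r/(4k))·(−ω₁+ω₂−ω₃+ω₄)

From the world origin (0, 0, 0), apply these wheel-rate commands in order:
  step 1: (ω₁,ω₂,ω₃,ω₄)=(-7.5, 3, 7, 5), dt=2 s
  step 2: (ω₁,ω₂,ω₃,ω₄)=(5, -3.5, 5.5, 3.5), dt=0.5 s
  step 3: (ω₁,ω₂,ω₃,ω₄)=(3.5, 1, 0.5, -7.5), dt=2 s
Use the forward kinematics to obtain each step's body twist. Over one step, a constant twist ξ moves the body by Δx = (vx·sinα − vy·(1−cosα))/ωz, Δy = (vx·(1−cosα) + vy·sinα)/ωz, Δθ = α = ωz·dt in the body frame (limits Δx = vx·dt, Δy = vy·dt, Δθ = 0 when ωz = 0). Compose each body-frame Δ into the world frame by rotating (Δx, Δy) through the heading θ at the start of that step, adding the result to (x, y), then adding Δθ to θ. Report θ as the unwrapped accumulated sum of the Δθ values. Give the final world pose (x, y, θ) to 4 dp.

step 1: ξ=(vx,vy,ωz)=(0.0750, 0.1250, 0.2833), dt=2.0 → body Δ=(0.0731, 0.2782, 0.5667) → world pose (0.0731, 0.2782, 0.5667)
step 2: ξ=(vx,vy,ωz)=(0.1050, -0.0650, -0.3500), dt=0.5 → body Δ=(0.0494, -0.0369, -0.1750) → world pose (0.1346, 0.2736, 0.3917)
step 3: ξ=(vx,vy,ωz)=(-0.0250, 0.0550, -0.3500), dt=2.0 → body Δ=(-0.0091, 0.1180, -0.7000) → world pose (0.0812, 0.3792, -0.3083)

(0.0812, 0.3792, -0.3083)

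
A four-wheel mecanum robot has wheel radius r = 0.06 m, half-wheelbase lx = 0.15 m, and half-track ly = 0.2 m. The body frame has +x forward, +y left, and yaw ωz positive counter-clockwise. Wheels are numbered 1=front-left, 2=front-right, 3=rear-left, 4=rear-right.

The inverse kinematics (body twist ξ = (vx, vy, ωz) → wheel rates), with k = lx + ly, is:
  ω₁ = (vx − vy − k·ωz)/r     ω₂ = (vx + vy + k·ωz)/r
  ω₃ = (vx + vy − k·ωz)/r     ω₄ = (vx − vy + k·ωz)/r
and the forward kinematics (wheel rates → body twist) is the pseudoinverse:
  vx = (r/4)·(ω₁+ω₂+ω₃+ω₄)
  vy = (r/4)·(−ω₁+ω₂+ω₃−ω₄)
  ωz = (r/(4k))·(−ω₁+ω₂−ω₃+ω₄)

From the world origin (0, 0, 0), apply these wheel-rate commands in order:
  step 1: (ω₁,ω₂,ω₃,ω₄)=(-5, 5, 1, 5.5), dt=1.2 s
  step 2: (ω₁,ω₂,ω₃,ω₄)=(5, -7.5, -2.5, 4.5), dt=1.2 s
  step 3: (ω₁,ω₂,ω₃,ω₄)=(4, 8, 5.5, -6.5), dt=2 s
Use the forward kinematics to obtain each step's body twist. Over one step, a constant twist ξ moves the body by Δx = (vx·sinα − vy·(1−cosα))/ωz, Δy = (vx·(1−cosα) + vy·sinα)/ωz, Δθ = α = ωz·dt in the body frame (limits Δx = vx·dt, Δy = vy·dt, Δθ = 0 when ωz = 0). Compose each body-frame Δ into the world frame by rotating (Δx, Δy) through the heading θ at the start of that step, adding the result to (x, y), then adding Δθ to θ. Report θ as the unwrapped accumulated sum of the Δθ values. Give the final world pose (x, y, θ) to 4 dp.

step 1: ξ=(vx,vy,ωz)=(0.0975, 0.0825, 0.6214), dt=1.2 → body Δ=(0.0712, 0.1317, 0.7457) → world pose (0.0712, 0.1317, 0.7457)
step 2: ξ=(vx,vy,ωz)=(-0.0075, -0.2925, -0.2357), dt=1.2 → body Δ=(-0.0582, -0.3451, -0.2829) → world pose (0.2626, -0.1613, 0.4629)
step 3: ξ=(vx,vy,ωz)=(0.1650, 0.2400, -0.3429), dt=2.0 → body Δ=(0.4630, 0.3345, -0.6857) → world pose (0.5275, 0.3447, -0.2229)

(0.5275, 0.3447, -0.2229)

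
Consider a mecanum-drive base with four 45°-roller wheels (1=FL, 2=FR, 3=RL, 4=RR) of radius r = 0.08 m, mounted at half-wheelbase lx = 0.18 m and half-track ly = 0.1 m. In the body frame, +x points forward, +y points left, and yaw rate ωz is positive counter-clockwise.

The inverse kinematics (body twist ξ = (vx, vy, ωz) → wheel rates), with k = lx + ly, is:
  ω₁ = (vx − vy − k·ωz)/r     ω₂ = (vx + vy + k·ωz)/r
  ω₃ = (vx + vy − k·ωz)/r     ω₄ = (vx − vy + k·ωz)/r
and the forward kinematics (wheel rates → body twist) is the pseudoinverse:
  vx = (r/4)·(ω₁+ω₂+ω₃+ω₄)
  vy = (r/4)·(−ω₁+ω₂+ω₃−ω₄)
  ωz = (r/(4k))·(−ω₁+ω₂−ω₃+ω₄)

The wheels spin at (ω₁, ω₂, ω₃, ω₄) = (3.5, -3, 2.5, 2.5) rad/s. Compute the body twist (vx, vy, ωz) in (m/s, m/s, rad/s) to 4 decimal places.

(0.1100, -0.1300, -0.4643)

k = lx + ly = 0.18 + 0.1 = 0.2800
ω₁+ω₂+ω₃+ω₄ = 5.5000  →  vx = (0.08/4)·5.5000 = 0.1100
−ω₁+ω₂+ω₃−ω₄ = -6.5000  →  vy = (0.08/4)·-6.5000 = -0.1300
−ω₁+ω₂−ω₃+ω₄ = -6.5000  →  ωz = (0.08/1.1200)·-6.5000 = -0.4643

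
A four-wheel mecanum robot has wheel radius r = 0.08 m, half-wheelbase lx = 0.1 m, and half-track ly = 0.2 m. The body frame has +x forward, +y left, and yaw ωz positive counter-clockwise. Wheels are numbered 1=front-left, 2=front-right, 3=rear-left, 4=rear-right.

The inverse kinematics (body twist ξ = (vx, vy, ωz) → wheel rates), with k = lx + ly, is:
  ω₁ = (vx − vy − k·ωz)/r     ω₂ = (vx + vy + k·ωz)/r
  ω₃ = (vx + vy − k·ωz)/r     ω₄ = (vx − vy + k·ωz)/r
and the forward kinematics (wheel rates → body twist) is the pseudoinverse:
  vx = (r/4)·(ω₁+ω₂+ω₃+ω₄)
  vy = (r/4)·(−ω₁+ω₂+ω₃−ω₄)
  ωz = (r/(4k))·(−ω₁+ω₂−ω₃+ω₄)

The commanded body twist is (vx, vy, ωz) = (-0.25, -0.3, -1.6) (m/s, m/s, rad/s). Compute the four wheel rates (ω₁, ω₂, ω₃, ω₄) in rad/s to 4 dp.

(6.6250, -12.8750, -0.8750, -5.3750)

k = lx + ly = 0.1 + 0.2 = 0.3000;  k·ωz = 0.3000·-1.6 = -0.4800
ω₁ (FL) = (vx − vy − k·ωz)/r = 0.5300/0.08 = 6.6250
ω₂ (FR) = (vx + vy + k·ωz)/r = -1.0300/0.08 = -12.8750
ω₃ (RL) = (vx + vy − k·ωz)/r = -0.0700/0.08 = -0.8750
ω₄ (RR) = (vx − vy + k·ωz)/r = -0.4300/0.08 = -5.3750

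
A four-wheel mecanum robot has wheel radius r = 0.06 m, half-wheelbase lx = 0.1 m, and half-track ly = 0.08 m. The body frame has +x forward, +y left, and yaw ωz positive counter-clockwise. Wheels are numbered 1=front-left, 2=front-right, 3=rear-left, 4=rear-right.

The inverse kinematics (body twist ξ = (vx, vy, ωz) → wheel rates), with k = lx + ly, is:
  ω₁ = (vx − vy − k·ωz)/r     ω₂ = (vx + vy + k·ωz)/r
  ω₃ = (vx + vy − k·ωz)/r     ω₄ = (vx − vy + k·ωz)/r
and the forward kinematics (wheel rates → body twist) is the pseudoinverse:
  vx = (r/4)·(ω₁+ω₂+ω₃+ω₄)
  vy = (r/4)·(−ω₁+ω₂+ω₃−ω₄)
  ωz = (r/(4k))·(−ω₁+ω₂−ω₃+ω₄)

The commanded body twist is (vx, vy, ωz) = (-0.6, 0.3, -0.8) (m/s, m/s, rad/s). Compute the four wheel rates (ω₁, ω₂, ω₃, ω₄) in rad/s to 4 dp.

k = lx + ly = 0.1 + 0.08 = 0.1800;  k·ωz = 0.1800·-0.8 = -0.1440
ω₁ (FL) = (vx − vy − k·ωz)/r = -0.7560/0.06 = -12.6000
ω₂ (FR) = (vx + vy + k·ωz)/r = -0.4440/0.06 = -7.4000
ω₃ (RL) = (vx + vy − k·ωz)/r = -0.1560/0.06 = -2.6000
ω₄ (RR) = (vx − vy + k·ωz)/r = -1.0440/0.06 = -17.4000

(-12.6000, -7.4000, -2.6000, -17.4000)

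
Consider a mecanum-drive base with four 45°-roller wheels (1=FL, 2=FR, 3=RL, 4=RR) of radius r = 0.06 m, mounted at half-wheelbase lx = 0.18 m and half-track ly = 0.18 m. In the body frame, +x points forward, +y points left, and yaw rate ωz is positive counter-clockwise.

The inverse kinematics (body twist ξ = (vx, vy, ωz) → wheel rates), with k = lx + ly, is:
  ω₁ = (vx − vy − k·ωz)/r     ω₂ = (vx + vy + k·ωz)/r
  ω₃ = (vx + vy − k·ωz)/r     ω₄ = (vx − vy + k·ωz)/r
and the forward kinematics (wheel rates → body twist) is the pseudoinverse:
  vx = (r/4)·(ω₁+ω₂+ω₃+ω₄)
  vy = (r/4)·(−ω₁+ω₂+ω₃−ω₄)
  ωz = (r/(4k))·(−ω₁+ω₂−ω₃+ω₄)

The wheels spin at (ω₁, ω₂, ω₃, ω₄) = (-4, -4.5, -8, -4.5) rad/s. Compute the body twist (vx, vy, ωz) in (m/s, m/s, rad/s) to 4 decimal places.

k = lx + ly = 0.18 + 0.18 = 0.3600
ω₁+ω₂+ω₃+ω₄ = -21.0000  →  vx = (0.06/4)·-21.0000 = -0.3150
−ω₁+ω₂+ω₃−ω₄ = -4.0000  →  vy = (0.06/4)·-4.0000 = -0.0600
−ω₁+ω₂−ω₃+ω₄ = 3.0000  →  ωz = (0.06/1.4400)·3.0000 = 0.1250

(-0.3150, -0.0600, 0.1250)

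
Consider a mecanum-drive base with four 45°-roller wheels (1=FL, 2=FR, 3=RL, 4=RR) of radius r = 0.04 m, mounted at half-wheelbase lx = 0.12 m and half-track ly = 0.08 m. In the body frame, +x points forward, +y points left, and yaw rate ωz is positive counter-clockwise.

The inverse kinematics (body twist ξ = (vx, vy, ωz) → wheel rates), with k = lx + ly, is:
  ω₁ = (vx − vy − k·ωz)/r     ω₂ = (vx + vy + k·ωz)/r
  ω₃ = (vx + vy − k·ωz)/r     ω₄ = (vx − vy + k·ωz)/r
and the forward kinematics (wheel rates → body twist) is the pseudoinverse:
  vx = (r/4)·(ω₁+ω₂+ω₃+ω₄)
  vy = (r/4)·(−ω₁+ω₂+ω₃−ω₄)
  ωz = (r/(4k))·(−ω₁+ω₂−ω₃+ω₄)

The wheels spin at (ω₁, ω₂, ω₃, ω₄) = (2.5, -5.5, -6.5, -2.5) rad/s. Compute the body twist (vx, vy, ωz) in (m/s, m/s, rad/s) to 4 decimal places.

(-0.1200, -0.1200, -0.2000)

k = lx + ly = 0.12 + 0.08 = 0.2000
ω₁+ω₂+ω₃+ω₄ = -12.0000  →  vx = (0.04/4)·-12.0000 = -0.1200
−ω₁+ω₂+ω₃−ω₄ = -12.0000  →  vy = (0.04/4)·-12.0000 = -0.1200
−ω₁+ω₂−ω₃+ω₄ = -4.0000  →  ωz = (0.04/0.8000)·-4.0000 = -0.2000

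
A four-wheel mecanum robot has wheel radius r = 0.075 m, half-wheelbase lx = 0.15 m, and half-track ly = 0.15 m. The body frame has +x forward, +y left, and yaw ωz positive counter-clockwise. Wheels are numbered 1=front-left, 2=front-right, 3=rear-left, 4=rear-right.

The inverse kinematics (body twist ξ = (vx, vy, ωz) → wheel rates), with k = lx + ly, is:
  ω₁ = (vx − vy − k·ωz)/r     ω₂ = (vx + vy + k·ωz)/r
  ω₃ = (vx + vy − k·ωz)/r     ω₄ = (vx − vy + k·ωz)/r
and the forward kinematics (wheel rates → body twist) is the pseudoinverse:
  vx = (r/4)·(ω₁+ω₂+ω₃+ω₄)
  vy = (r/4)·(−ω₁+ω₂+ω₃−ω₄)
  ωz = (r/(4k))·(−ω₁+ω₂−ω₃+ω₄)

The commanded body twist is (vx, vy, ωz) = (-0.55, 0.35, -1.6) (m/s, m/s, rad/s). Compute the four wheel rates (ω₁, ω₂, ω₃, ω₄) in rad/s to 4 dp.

(-5.6000, -9.0667, 3.7333, -18.4000)

k = lx + ly = 0.15 + 0.15 = 0.3000;  k·ωz = 0.3000·-1.6 = -0.4800
ω₁ (FL) = (vx − vy − k·ωz)/r = -0.4200/0.075 = -5.6000
ω₂ (FR) = (vx + vy + k·ωz)/r = -0.6800/0.075 = -9.0667
ω₃ (RL) = (vx + vy − k·ωz)/r = 0.2800/0.075 = 3.7333
ω₄ (RR) = (vx − vy + k·ωz)/r = -1.3800/0.075 = -18.4000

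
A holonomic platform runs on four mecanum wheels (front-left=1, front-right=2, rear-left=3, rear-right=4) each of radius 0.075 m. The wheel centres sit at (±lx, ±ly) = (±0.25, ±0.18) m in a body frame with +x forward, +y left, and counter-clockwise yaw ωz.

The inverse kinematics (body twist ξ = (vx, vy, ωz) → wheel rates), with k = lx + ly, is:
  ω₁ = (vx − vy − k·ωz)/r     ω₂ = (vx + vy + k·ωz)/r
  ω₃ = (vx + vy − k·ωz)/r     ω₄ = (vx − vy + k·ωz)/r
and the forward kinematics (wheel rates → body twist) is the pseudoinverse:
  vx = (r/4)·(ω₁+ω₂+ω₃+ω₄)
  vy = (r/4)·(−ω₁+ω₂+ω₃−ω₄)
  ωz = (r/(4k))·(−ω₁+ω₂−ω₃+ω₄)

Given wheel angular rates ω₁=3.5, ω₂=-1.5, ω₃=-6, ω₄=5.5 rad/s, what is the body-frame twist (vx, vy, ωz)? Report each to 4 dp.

k = lx + ly = 0.25 + 0.18 = 0.4300
ω₁+ω₂+ω₃+ω₄ = 1.5000  →  vx = (0.075/4)·1.5000 = 0.0281
−ω₁+ω₂+ω₃−ω₄ = -16.5000  →  vy = (0.075/4)·-16.5000 = -0.3094
−ω₁+ω₂−ω₃+ω₄ = 6.5000  →  ωz = (0.075/1.7200)·6.5000 = 0.2834

(0.0281, -0.3094, 0.2834)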